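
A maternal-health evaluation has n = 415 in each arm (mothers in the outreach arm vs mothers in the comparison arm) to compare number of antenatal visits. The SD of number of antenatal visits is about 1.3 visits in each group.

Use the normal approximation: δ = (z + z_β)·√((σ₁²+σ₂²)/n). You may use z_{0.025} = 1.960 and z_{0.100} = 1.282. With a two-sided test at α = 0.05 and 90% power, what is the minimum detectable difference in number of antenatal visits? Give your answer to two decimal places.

δ = (z_{α/2} + z_β) · √((σ₁²+σ₂²)/n)
  = (1.960 + 1.282) · √(3.38/415)
  = 3.242 · √0.00814
  = 3.242 · 0.0902
  = 0.2926

Minimum detectable difference ≈ 0.29 visits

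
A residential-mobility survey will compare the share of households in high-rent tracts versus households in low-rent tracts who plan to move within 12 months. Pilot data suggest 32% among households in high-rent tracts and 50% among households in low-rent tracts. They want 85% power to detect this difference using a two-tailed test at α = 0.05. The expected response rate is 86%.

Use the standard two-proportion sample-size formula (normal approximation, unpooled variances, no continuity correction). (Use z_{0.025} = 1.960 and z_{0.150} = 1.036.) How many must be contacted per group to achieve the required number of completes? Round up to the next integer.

n = (z_{α/2} + z_β)² · [p₁(1−p₁) + p₂(1−p₂)] / (p₁ − p₂)²
  = (1.960 + 1.036)² · (0.32·0.68 + 0.50·0.50) / (-0.18)²
  = (2.996)² · (0.2176 + 0.2500) / 0.0324
  = 8.9760 · 0.4676 / 0.0324
  = 129.54
Adjust for 86% response: 129.54 / 0.86 = 150.63.
Round up → n = 151 per group.

n = 151 per group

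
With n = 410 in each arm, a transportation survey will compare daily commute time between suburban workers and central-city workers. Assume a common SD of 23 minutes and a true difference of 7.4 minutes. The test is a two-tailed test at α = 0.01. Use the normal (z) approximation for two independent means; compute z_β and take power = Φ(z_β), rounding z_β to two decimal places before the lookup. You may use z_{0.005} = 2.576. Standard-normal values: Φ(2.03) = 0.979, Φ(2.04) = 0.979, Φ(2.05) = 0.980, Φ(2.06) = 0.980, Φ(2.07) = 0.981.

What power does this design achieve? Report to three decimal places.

z_β = δ·√(n/(σ₁²+σ₂²)) − z_{α/2}
    = 7.4 · √(410/1058) − 2.576
    = 7.4 · 0.62251 − 2.576
    = 4.6066 − 2.576 = 2.0306 → 2.03
Power = Φ(2.03) = 0.979.

Power ≈ 0.979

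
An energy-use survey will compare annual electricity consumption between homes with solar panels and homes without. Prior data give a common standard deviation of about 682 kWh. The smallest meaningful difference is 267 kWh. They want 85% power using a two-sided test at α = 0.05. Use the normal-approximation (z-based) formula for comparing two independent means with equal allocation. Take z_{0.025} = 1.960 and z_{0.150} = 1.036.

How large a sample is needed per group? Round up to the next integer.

n = (z_{α/2} + z_β)² · (σ₁² + σ₂²) / δ²
  = (1.960 + 1.036)² · (2·682² = 930248) / 267²
  = 8.9760 · 930248 / 71289
  = 117.13
Round up → n = 118 per group.

n = 118 per group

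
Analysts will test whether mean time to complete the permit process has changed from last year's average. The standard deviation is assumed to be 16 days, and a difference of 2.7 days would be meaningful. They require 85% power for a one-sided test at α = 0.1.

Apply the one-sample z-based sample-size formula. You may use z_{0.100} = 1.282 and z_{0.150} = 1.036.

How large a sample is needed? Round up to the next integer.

n = (z_α + z_β)² · σ² / δ²
  = (1.282 + 1.036)² · 16² / 2.7²
  = 5.3731 · 256 / 7.29
  = 188.69
Round up → n = 189.

n = 189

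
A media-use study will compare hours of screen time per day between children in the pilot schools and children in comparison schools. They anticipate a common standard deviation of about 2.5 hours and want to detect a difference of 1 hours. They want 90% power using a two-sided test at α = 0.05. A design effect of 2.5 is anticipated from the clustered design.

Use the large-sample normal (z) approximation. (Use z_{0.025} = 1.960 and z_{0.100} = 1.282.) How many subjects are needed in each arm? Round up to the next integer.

n = (z_{α/2} + z_β)² · (σ₁² + σ₂²) / δ²
  = (1.960 + 1.282)² · (2·2.5² = 12.5) / 1²
  = 10.5106 · 12.5 / 1
  = 131.38
Design effect: 2.5 × 131.38 = 328.46.
Round up → n = 329 per group.

n = 329 per group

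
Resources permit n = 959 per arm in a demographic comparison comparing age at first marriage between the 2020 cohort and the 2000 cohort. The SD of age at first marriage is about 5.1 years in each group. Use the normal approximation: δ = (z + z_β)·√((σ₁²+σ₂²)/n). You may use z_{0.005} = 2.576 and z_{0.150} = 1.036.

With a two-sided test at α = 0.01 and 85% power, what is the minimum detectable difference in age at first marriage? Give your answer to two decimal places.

Minimum detectable difference ≈ 0.84 years

δ = (z_{α/2} + z_β) · √((σ₁²+σ₂²)/n)
  = (2.576 + 1.036) · √(52.02/959)
  = 3.612 · √0.05424
  = 3.612 · 0.2329
  = 0.8412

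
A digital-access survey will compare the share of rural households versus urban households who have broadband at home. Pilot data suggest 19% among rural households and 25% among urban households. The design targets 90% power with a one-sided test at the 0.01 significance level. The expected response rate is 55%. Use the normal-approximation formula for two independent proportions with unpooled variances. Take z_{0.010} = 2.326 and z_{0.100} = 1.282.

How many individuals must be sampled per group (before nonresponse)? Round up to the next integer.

n = 2245 per group

n = (z_α + z_β)² · [p₁(1−p₁) + p₂(1−p₂)] / (p₁ − p₂)²
  = (2.326 + 1.282)² · (0.19·0.81 + 0.25·0.75) / (-0.06)²
  = (3.608)² · (0.1539 + 0.1875) / 0.0036
  = 13.0177 · 0.3414 / 0.0036
  = 1234.51
Adjust for 55% response: 1234.51 / 0.55 = 2244.56.
Round up → n = 2245 per group.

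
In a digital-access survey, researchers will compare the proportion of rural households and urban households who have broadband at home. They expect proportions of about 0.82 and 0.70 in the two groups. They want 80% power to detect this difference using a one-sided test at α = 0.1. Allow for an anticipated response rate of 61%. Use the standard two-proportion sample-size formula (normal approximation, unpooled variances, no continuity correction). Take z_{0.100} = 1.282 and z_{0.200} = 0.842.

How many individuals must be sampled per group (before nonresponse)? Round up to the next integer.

n = 184 per group

n = (z_α + z_β)² · [p₁(1−p₁) + p₂(1−p₂)] / (p₁ − p₂)²
  = (1.282 + 0.842)² · (0.82·0.18 + 0.70·0.30) / (0.12)²
  = (2.124)² · (0.1476 + 0.2100) / 0.0144
  = 4.5114 · 0.3576 / 0.0144
  = 112.03
Adjust for 61% response: 112.03 / 0.61 = 183.66.
Round up → n = 184 per group.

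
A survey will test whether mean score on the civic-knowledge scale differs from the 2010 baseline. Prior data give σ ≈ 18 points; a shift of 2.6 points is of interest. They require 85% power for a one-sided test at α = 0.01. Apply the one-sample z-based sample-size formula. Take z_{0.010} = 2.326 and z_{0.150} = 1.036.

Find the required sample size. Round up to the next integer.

n = 542

n = (z_α + z_β)² · σ² / δ²
  = (2.326 + 1.036)² · 18² / 2.6²
  = 11.3030 · 324 / 6.76
  = 541.74
Round up → n = 542.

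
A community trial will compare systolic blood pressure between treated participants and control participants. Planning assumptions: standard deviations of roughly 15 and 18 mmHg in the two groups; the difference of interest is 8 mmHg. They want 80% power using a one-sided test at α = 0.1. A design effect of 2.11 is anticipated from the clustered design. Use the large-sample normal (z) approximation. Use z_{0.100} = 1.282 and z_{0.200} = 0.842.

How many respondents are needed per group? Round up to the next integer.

n = (z_α + z_β)² · (σ₁² + σ₂²) / δ²
  = (1.282 + 0.842)² · (15² + 18² = 549) / 8²
  = 4.5114 · 549 / 64
  = 38.70
Design effect: 2.11 × 38.70 = 81.66.
Round up → n = 82 per group.

n = 82 per group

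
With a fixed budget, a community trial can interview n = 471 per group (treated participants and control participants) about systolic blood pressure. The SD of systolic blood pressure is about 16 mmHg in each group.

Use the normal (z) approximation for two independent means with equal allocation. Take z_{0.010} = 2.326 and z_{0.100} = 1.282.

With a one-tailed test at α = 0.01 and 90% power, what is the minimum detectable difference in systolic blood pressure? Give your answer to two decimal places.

δ = (z_α + z_β) · √((σ₁²+σ₂²)/n)
  = (2.326 + 1.282) · √(512/471)
  = 3.608 · √1.087
  = 3.608 · 1.0426
  = 3.7618

Minimum detectable difference ≈ 3.76 mmHg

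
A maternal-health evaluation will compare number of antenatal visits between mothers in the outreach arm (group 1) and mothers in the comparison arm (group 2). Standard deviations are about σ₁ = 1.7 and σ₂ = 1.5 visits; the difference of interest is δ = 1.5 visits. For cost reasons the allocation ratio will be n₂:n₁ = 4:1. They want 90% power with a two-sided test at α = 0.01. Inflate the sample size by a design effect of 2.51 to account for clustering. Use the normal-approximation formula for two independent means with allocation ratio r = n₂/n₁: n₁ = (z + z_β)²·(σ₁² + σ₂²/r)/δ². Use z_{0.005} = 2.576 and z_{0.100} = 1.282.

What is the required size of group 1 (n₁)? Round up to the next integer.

n₁ = (z_{α/2} + z_β)² · (σ₁² + σ₂²/r) / δ²
   = (2.576 + 1.282)² · (1.7² + 1.5²/4) / 1.5²
   = 14.8842 · (2.89 + 0.5625) / 2.25
   = 14.8842 · 3.4525 / 2.25
   = 22.84
Design effect: 2.51 × 22.84 = 57.33.
Round up → n₁ = 58; n₂ = r·n₁ = 4 × 58 = 232.

n₁ = 58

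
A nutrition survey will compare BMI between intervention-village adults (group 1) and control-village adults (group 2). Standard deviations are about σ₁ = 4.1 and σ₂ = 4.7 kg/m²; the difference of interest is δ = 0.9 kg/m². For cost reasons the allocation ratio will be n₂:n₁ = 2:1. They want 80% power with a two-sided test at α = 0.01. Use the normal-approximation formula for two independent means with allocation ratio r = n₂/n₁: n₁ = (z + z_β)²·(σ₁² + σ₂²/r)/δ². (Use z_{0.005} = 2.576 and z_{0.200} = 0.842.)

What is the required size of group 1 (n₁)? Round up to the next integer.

n₁ = 402

n₁ = (z_{α/2} + z_β)² · (σ₁² + σ₂²/r) / δ²
   = (2.576 + 0.842)² · (4.1² + 4.7²/2) / 0.9²
   = 11.6827 · (16.81 + 11.045) / 0.81
   = 11.6827 · 27.855 / 0.81
   = 401.76
Round up → n₁ = 402; n₂ = r·n₁ = 2 × 402 = 804.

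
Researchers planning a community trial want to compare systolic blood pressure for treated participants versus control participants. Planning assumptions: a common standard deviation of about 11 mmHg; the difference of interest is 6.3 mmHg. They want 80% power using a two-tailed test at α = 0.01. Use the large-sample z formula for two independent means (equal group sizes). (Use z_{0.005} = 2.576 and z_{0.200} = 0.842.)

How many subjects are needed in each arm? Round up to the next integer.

n = (z_{α/2} + z_β)² · (σ₁² + σ₂²) / δ²
  = (2.576 + 0.842)² · (2·11² = 242) / 6.3²
  = 11.6827 · 242 / 39.69
  = 71.23
Round up → n = 72 per group.

n = 72 per group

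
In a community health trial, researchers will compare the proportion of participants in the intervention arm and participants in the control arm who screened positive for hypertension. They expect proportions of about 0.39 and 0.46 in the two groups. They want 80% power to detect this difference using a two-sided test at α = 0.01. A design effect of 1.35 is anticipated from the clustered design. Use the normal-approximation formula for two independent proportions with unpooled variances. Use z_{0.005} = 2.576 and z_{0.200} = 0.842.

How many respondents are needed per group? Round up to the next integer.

n = 1566 per group

n = (z_{α/2} + z_β)² · [p₁(1−p₁) + p₂(1−p₂)] / (p₁ − p₂)²
  = (2.576 + 0.842)² · (0.39·0.61 + 0.46·0.54) / (-0.07)²
  = (3.418)² · (0.2379 + 0.2484) / 0.0049
  = 11.6827 · 0.4863 / 0.0049
  = 1159.45
Design effect: 1.35 × 1159.45 = 1565.26.
Round up → n = 1566 per group.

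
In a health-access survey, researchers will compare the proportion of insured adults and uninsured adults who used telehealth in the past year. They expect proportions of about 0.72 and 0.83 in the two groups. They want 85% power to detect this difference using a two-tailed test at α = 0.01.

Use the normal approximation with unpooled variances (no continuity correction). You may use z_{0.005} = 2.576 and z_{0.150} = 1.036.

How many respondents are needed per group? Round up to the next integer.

n = (z_{α/2} + z_β)² · [p₁(1−p₁) + p₂(1−p₂)] / (p₁ − p₂)²
  = (2.576 + 1.036)² · (0.72·0.28 + 0.83·0.17) / (-0.11)²
  = (3.612)² · (0.2016 + 0.1411) / 0.0121
  = 13.0465 · 0.3427 / 0.0121
  = 369.51
Round up → n = 370 per group.

n = 370 per group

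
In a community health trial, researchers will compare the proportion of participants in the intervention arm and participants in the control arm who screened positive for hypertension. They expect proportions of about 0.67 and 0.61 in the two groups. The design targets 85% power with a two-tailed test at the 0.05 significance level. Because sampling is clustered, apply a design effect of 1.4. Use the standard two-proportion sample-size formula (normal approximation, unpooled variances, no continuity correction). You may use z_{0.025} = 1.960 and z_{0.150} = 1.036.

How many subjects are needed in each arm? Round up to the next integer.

n = 1603 per group

n = (z_{α/2} + z_β)² · [p₁(1−p₁) + p₂(1−p₂)] / (p₁ − p₂)²
  = (1.960 + 1.036)² · (0.67·0.33 + 0.61·0.39) / (0.06)²
  = (2.996)² · (0.2211 + 0.2379) / 0.0036
  = 8.9760 · 0.4590 / 0.0036
  = 1144.44
Design effect: 1.4 × 1144.44 = 1602.22.
Round up → n = 1603 per group.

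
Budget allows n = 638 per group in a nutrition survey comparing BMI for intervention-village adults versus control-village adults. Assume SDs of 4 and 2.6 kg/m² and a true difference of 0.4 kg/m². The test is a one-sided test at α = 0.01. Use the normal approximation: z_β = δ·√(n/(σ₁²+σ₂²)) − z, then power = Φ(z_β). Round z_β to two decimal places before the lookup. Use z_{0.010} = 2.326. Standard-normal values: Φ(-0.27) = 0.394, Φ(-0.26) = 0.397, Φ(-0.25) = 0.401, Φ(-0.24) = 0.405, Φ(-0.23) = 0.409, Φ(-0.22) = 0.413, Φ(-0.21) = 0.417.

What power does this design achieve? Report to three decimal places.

z_β = δ·√(n/(σ₁²+σ₂²)) − z_α
    = 0.4 · √(638/22.76) − 2.326
    = 0.4 · 5.29449 − 2.326
    = 2.1178 − 2.326 = -0.2082 → -0.21
Power = Φ(-0.21) = 0.417.

Power ≈ 0.417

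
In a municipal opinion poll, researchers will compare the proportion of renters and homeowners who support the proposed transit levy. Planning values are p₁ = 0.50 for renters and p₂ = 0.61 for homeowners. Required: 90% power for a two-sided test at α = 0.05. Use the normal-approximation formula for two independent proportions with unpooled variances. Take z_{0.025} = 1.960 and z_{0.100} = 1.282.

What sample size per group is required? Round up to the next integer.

n = 424 per group

n = (z_{α/2} + z_β)² · [p₁(1−p₁) + p₂(1−p₂)] / (p₁ − p₂)²
  = (1.960 + 1.282)² · (0.50·0.50 + 0.61·0.39) / (-0.11)²
  = (3.242)² · (0.2500 + 0.2379) / 0.0121
  = 10.5106 · 0.4879 / 0.0121
  = 423.81
Round up → n = 424 per group.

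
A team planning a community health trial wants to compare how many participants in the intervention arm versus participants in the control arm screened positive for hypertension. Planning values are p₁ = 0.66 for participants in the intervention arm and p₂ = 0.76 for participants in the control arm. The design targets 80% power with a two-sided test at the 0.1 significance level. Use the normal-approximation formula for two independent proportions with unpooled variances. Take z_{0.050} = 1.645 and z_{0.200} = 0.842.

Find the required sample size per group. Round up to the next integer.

n = (z_{α/2} + z_β)² · [p₁(1−p₁) + p₂(1−p₂)] / (p₁ − p₂)²
  = (1.645 + 0.842)² · (0.66·0.34 + 0.76·0.24) / (-0.10)²
  = (2.487)² · (0.2244 + 0.1824) / 0.0100
  = 6.1852 · 0.4068 / 0.0100
  = 251.61
Round up → n = 252 per group.

n = 252 per group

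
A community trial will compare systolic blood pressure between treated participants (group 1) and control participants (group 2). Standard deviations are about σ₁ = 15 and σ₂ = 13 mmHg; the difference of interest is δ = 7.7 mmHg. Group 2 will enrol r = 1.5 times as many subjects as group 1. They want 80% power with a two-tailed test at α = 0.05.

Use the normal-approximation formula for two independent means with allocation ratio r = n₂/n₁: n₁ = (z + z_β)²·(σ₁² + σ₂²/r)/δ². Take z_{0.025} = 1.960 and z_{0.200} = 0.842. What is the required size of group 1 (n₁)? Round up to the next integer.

n₁ = 45

n₁ = (z_{α/2} + z_β)² · (σ₁² + σ₂²/r) / δ²
   = (1.960 + 0.842)² · (15² + 13²/1.5) / 7.7²
   = 7.8512 · (225 + 112.6667) / 59.29
   = 7.8512 · 337.6667 / 59.29
   = 44.71
Round up → n₁ = 45; n₂ = r·n₁ = 1.5 × 45 = 68.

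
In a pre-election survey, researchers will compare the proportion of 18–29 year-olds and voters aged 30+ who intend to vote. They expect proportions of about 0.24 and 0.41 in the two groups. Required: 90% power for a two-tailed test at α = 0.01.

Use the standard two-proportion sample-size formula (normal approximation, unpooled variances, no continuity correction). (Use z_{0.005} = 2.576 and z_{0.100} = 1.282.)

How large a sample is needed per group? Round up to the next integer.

n = 219 per group

n = (z_{α/2} + z_β)² · [p₁(1−p₁) + p₂(1−p₂)] / (p₁ − p₂)²
  = (2.576 + 1.282)² · (0.24·0.76 + 0.41·0.59) / (-0.17)²
  = (3.858)² · (0.1824 + 0.2419) / 0.0289
  = 14.8842 · 0.4243 / 0.0289
  = 218.52
Round up → n = 219 per group.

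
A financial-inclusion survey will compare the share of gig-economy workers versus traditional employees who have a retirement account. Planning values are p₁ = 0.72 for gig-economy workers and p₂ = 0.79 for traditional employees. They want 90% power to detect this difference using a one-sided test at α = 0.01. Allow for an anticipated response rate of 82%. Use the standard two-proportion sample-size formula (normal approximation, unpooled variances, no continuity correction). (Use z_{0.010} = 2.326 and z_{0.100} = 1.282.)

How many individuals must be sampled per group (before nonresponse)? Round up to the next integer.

n = (z_α + z_β)² · [p₁(1−p₁) + p₂(1−p₂)] / (p₁ − p₂)²
  = (2.326 + 1.282)² · (0.72·0.28 + 0.79·0.21) / (-0.07)²
  = (3.608)² · (0.2016 + 0.1659) / 0.0049
  = 13.0177 · 0.3675 / 0.0049
  = 976.32
Adjust for 82% response: 976.32 / 0.82 = 1190.64.
Round up → n = 1191 per group.

n = 1191 per group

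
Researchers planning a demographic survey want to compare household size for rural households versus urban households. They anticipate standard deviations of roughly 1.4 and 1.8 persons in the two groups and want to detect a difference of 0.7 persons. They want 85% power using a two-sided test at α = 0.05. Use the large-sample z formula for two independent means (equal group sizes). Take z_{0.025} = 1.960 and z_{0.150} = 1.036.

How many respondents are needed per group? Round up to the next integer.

n = (z_{α/2} + z_β)² · (σ₁² + σ₂²) / δ²
  = (1.960 + 1.036)² · (1.4² + 1.8² = 5.2) / 0.7²
  = 8.9760 · 5.2 / 0.49
  = 95.26
Round up → n = 96 per group.

n = 96 per group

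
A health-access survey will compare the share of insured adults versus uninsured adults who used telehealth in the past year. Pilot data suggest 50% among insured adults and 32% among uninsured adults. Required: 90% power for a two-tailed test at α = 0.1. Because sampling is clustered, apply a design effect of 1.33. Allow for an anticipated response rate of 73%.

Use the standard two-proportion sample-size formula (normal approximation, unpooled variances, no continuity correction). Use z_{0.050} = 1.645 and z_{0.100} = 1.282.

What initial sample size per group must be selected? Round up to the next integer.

n = (z_{α/2} + z_β)² · [p₁(1−p₁) + p₂(1−p₂)] / (p₁ − p₂)²
  = (1.645 + 1.282)² · (0.50·0.50 + 0.32·0.68) / (0.18)²
  = (2.927)² · (0.2500 + 0.2176) / 0.0324
  = 8.5673 · 0.4676 / 0.0324
  = 123.64
Design effect: 1.33 × 123.64 = 164.45.
Adjust for 73% response: 164.45 / 0.73 = 225.27.
Round up → n = 226 per group.

n = 226 per group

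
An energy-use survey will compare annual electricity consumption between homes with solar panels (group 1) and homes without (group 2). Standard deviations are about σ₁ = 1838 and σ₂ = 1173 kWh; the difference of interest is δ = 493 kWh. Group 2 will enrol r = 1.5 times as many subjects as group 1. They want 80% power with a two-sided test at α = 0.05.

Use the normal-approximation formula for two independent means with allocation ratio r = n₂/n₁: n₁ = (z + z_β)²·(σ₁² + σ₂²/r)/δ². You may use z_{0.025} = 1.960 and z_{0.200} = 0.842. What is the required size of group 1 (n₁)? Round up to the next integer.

n₁ = 139

n₁ = (z_{α/2} + z_β)² · (σ₁² + σ₂²/r) / δ²
   = (1.960 + 0.842)² · (1838² + 1173²/1.5) / 493²
   = 7.8512 · (3378244 + 917286) / 243049
   = 7.8512 · 4295530 / 243049
   = 138.76
Round up → n₁ = 139; n₂ = r·n₁ = 1.5 × 139 = 209.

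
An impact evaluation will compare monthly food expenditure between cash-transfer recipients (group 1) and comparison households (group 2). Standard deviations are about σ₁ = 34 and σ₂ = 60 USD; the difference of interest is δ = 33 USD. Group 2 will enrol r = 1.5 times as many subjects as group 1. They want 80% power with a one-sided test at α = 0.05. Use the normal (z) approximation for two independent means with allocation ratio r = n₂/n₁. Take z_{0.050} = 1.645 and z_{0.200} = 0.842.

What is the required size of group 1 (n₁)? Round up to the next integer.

n₁ = (z_α + z_β)² · (σ₁² + σ₂²/r) / δ²
   = (1.645 + 0.842)² · (34² + 60²/1.5) / 33²
   = 6.1852 · (1156 + 2400) / 1089
   = 6.1852 · 3556 / 1089
   = 20.20
Round up → n₁ = 21; n₂ = r·n₁ = 1.5 × 21 = 32.

n₁ = 21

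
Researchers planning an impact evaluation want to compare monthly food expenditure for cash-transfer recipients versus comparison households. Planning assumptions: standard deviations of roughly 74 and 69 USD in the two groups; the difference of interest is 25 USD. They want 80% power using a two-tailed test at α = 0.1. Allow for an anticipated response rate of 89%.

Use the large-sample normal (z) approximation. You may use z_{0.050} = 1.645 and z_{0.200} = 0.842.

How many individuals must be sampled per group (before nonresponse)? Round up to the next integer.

n = 114 per group

n = (z_{α/2} + z_β)² · (σ₁² + σ₂²) / δ²
  = (1.645 + 0.842)² · (74² + 69² = 10237) / 25²
  = 6.1852 · 10237 / 625
  = 101.31
Adjust for 89% response: 101.31 / 0.89 = 113.83.
Round up → n = 114 per group.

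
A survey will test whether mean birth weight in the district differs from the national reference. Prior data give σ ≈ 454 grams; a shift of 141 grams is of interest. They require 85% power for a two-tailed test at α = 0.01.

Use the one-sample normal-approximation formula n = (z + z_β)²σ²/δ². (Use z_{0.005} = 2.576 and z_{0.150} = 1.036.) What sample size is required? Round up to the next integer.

n = (z_{α/2} + z_β)² · σ² / δ²
  = (2.576 + 1.036)² · 454² / 141²
  = 13.0465 · 206116 / 19881
  = 135.26
Round up → n = 136.

n = 136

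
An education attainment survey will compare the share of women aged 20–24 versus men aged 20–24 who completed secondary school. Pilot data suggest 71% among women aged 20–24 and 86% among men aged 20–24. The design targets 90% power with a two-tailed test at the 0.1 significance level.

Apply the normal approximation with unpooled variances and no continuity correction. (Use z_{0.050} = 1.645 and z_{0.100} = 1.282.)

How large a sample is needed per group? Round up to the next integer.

n = 125 per group

n = (z_{α/2} + z_β)² · [p₁(1−p₁) + p₂(1−p₂)] / (p₁ − p₂)²
  = (1.645 + 1.282)² · (0.71·0.29 + 0.86·0.14) / (-0.15)²
  = (2.927)² · (0.2059 + 0.1204) / 0.0225
  = 8.5673 · 0.3263 / 0.0225
  = 124.25
Round up → n = 125 per group.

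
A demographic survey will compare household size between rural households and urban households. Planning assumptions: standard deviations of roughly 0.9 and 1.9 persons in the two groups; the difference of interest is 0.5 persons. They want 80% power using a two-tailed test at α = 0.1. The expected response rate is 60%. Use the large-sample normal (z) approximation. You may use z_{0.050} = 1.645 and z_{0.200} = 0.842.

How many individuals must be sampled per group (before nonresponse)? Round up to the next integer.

n = (z_{α/2} + z_β)² · (σ₁² + σ₂²) / δ²
  = (1.645 + 0.842)² · (0.9² + 1.9² = 4.42) / 0.5²
  = 6.1852 · 4.42 / 0.25
  = 109.35
Adjust for 60% response: 109.35 / 0.60 = 182.26.
Round up → n = 183 per group.

n = 183 per group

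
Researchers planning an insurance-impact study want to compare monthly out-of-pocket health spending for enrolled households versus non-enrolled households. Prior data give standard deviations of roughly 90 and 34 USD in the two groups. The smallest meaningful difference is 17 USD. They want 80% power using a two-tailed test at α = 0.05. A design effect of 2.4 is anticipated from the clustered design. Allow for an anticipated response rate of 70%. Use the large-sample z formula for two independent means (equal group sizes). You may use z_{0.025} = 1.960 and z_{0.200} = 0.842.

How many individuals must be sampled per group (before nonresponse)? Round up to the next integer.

n = 863 per group

n = (z_{α/2} + z_β)² · (σ₁² + σ₂²) / δ²
  = (1.960 + 0.842)² · (90² + 34² = 9256) / 17²
  = 7.8512 · 9256 / 289
  = 251.46
Design effect: 2.4 × 251.46 = 603.49.
Adjust for 70% response: 603.49 / 0.70 = 862.13.
Round up → n = 863 per group.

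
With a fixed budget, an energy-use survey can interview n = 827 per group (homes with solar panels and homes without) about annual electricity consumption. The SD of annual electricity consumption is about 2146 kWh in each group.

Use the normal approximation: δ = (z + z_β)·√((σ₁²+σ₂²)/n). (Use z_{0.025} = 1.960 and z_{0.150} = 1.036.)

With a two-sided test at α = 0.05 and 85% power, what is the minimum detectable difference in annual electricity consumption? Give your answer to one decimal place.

Minimum detectable difference ≈ 316.2 kWh

δ = (z_{α/2} + z_β) · √((σ₁²+σ₂²)/n)
  = (1.960 + 1.036) · √(9210632/827)
  = 2.996 · √11137.4
  = 2.996 · 105.5339
  = 316.1795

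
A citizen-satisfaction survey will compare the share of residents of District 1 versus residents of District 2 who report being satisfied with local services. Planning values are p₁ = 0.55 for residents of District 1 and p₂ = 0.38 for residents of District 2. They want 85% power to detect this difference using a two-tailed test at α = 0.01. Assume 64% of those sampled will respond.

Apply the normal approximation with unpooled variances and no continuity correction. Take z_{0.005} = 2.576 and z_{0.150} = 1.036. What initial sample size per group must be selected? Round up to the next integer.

n = 341 per group

n = (z_{α/2} + z_β)² · [p₁(1−p₁) + p₂(1−p₂)] / (p₁ − p₂)²
  = (2.576 + 1.036)² · (0.55·0.45 + 0.38·0.62) / (0.17)²
  = (3.612)² · (0.2475 + 0.2356) / 0.0289
  = 13.0465 · 0.4831 / 0.0289
  = 218.09
Adjust for 64% response: 218.09 / 0.64 = 340.76.
Round up → n = 341 per group.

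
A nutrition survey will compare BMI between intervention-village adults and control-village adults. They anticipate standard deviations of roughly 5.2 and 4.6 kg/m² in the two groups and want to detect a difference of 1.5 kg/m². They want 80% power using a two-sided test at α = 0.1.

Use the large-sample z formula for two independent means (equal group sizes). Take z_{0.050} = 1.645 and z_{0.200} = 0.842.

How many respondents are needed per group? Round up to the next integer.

n = (z_{α/2} + z_β)² · (σ₁² + σ₂²) / δ²
  = (1.645 + 0.842)² · (5.2² + 4.6² = 48.2) / 1.5²
  = 6.1852 · 48.2 / 2.25
  = 132.50
Round up → n = 133 per group.

n = 133 per group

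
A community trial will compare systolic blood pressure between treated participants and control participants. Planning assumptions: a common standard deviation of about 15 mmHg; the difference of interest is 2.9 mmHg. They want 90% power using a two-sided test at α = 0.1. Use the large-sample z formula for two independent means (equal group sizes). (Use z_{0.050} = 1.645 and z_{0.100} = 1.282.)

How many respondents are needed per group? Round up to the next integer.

n = (z_{α/2} + z_β)² · (σ₁² + σ₂²) / δ²
  = (1.645 + 1.282)² · (2·15² = 450) / 2.9²
  = 8.5673 · 450 / 8.41
  = 458.42
Round up → n = 459 per group.

n = 459 per group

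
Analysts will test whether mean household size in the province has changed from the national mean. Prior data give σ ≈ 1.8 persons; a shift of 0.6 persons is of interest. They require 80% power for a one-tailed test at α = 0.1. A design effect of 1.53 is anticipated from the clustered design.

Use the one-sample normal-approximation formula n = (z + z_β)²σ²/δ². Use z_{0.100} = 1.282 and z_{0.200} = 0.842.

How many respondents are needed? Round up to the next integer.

n = 63

n = (z_α + z_β)² · σ² / δ²
  = (1.282 + 0.842)² · 1.8² / 0.6²
  = 4.5114 · 3.24 / 0.36
  = 40.60
Design effect: 1.53 × 40.60 = 62.12.
Round up → n = 63.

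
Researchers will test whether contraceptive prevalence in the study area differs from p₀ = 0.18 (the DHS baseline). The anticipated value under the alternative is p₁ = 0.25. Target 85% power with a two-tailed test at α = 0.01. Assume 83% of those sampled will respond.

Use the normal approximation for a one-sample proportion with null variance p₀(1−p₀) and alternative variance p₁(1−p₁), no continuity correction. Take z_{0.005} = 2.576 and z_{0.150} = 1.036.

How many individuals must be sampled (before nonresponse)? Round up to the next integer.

n = 509

n = [z_{α/2}·√(p₀q₀) + z_β·√(p₁q₁)]² / (p₁ − p₀)²
  = [2.576·√(0.18·0.82) + 1.036·√(0.25·0.75)]² / (0.07)²
  = [2.576·0.3842 + 1.036·0.4330]² / 0.0049
  = [1.4383]² / 0.0049
  = 422.17
Adjust for 83% response: 422.17 / 0.83 = 508.63.
Round up → n = 509.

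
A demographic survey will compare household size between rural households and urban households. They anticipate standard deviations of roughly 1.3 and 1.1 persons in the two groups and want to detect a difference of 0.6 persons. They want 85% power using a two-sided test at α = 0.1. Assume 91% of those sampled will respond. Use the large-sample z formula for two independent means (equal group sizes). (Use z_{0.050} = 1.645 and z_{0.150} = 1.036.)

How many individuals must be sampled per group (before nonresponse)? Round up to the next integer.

n = 64 per group

n = (z_{α/2} + z_β)² · (σ₁² + σ₂²) / δ²
  = (1.645 + 1.036)² · (1.3² + 1.1² = 2.9) / 0.6²
  = 7.1878 · 2.9 / 0.36
  = 57.90
Adjust for 91% response: 57.90 / 0.91 = 63.63.
Round up → n = 64 per group.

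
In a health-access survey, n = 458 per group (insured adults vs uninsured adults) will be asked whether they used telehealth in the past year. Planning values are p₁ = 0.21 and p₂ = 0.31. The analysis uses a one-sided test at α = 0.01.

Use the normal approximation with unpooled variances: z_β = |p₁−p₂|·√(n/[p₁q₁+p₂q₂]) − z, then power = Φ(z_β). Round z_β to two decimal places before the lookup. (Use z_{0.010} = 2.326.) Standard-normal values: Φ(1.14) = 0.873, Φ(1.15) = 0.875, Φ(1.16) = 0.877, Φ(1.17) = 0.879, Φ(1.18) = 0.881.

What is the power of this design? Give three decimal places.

z_β = |p₁−p₂|·√(n/[p₁q₁+p₂q₂]) − z_α
    = 0.10 · √(458/0.3798) − 2.326
    = 0.10 · 34.7260 − 2.326
    = 3.4726 − 2.326 = 1.1466 → 1.15
Power = Φ(1.15) = 0.875.

Power ≈ 0.875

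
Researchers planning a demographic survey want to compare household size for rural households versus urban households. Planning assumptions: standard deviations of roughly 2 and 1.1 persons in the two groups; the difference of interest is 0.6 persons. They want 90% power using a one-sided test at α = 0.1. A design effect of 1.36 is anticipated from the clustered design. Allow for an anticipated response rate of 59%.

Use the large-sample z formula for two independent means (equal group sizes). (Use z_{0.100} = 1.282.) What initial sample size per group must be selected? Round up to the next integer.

n = 220 per group

n = (z_α + z_β)² · (σ₁² + σ₂²) / δ²
  = (1.282 + 1.282)² · (2² + 1.1² = 5.21) / 0.6²
  = 6.5741 · 5.21 / 0.36
  = 95.14
Design effect: 1.36 × 95.14 = 129.39.
Adjust for 59% response: 129.39 / 0.59 = 219.31.
Round up → n = 220 per group.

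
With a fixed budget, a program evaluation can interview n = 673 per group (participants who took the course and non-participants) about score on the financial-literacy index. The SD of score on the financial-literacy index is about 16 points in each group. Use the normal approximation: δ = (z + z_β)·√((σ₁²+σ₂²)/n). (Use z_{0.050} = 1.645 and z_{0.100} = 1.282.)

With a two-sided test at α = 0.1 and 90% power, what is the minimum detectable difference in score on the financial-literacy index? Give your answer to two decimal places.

δ = (z_{α/2} + z_β) · √((σ₁²+σ₂²)/n)
  = (1.645 + 1.282) · √(512/673)
  = 2.927 · √0.76077
  = 2.927 · 0.8722
  = 2.5530

Minimum detectable difference ≈ 2.55 points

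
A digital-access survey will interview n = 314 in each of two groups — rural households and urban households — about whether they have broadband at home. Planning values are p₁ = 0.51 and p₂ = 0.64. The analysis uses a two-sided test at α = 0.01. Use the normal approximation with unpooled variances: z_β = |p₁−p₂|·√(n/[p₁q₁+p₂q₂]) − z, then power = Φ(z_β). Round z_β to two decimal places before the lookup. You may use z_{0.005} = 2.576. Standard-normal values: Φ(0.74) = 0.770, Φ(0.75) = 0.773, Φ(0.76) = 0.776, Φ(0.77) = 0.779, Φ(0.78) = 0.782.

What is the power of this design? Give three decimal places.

z_β = |p₁−p₂|·√(n/[p₁q₁+p₂q₂]) − z_{α/2}
    = 0.13 · √(314/0.4803) − 2.576
    = 0.13 · 25.5687 − 2.576
    = 3.3239 − 2.576 = 0.7479 → 0.75
Power = Φ(0.75) = 0.773.

Power ≈ 0.773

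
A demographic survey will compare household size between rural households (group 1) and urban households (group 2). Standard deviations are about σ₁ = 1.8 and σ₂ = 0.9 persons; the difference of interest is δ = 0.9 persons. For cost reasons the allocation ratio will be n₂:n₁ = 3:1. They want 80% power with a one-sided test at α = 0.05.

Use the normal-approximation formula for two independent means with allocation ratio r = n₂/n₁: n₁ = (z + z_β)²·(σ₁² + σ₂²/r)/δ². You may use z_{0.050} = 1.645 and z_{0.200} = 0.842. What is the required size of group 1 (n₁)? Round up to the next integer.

n₁ = 27

n₁ = (z_α + z_β)² · (σ₁² + σ₂²/r) / δ²
   = (1.645 + 0.842)² · (1.8² + 0.9²/3) / 0.9²
   = 6.1852 · (3.24 + 0.27) / 0.81
   = 6.1852 · 3.51 / 0.81
   = 26.80
Round up → n₁ = 27; n₂ = r·n₁ = 3 × 27 = 81.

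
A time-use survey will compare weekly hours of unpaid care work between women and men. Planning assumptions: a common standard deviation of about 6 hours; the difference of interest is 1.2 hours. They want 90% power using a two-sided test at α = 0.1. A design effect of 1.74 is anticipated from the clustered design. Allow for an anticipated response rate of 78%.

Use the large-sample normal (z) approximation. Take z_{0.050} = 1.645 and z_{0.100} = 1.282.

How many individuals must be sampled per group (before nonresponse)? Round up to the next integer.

n = 956 per group

n = (z_{α/2} + z_β)² · (σ₁² + σ₂²) / δ²
  = (1.645 + 1.282)² · (2·6² = 72) / 1.2²
  = 8.5673 · 72 / 1.44
  = 428.37
Design effect: 1.74 × 428.37 = 745.36.
Adjust for 78% response: 745.36 / 0.78 = 955.59.
Round up → n = 956 per group.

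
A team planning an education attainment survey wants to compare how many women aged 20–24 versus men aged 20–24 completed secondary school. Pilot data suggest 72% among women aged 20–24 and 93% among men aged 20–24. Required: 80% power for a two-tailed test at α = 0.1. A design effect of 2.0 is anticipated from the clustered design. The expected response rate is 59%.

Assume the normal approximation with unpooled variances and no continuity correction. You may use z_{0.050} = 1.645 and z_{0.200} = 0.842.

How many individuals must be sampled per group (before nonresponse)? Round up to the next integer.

n = 127 per group

n = (z_{α/2} + z_β)² · [p₁(1−p₁) + p₂(1−p₂)] / (p₁ − p₂)²
  = (1.645 + 0.842)² · (0.72·0.28 + 0.93·0.07) / (-0.21)²
  = (2.487)² · (0.2016 + 0.0651) / 0.0441
  = 6.1852 · 0.2667 / 0.0441
  = 37.41
Design effect: 2.0 × 37.41 = 74.81.
Adjust for 59% response: 74.81 / 0.59 = 126.80.
Round up → n = 127 per group.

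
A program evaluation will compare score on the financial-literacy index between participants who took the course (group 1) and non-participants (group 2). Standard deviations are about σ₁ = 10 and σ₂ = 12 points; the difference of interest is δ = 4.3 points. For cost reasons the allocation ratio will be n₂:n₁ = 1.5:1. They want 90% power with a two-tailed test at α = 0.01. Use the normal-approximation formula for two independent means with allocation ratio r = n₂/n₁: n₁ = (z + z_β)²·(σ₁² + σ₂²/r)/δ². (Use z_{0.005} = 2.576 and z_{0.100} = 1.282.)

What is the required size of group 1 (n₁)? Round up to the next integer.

n₁ = (z_{α/2} + z_β)² · (σ₁² + σ₂²/r) / δ²
   = (2.576 + 1.282)² · (10² + 12²/1.5) / 4.3²
   = 14.8842 · (100 + 96) / 18.49
   = 14.8842 · 196 / 18.49
   = 157.78
Round up → n₁ = 158; n₂ = r·n₁ = 1.5 × 158 = 237.

n₁ = 158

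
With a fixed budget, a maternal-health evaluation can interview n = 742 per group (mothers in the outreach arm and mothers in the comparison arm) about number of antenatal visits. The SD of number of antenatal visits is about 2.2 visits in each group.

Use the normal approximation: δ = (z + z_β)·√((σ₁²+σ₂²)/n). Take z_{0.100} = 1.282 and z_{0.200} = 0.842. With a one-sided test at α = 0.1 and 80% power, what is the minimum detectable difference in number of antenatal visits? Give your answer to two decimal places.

δ = (z_α + z_β) · √((σ₁²+σ₂²)/n)
  = (1.282 + 0.842) · √(9.68/742)
  = 2.124 · √0.01305
  = 2.124 · 0.1142
  = 0.2426

Minimum detectable difference ≈ 0.24 visits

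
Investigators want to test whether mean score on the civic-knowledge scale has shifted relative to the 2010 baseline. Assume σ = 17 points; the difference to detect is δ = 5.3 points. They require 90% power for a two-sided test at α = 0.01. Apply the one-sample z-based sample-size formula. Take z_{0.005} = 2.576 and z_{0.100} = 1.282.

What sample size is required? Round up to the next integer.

n = 154

n = (z_{α/2} + z_β)² · σ² / δ²
  = (2.576 + 1.282)² · 17² / 5.3²
  = 14.8842 · 289 / 28.09
  = 153.13
Round up → n = 154.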